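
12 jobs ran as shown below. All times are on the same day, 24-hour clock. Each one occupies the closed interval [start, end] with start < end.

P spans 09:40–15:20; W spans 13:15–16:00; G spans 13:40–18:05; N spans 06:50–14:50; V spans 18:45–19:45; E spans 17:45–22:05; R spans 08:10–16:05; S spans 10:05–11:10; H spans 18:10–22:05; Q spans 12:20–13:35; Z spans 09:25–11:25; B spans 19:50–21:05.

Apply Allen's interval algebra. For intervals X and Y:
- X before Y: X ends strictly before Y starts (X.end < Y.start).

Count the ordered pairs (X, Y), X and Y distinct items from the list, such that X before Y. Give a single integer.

39

Checking all 132 ordered pairs for relation 'before'; matching pairs in alphabetical order:
(G, B): G before B ✓
(G, H): G before H ✓
(G, V): G before V ✓
(N, B): N before B ✓
(N, E): N before E ✓
(N, H): N before H ✓
(N, V): N before V ✓
(P, B): P before B ✓
(P, E): P before E ✓
(P, H): P before H ✓
(P, V): P before V ✓
(Q, B): Q before B ✓
(Q, E): Q before E ✓
(Q, G): Q before G ✓
(Q, H): Q before H ✓
(Q, V): Q before V ✓
(R, B): R before B ✓
(R, E): R before E ✓
(R, H): R before H ✓
(R, V): R before V ✓
(S, B): S before B ✓
(S, E): S before E ✓
(S, G): S before G ✓
(S, H): S before H ✓
... plus 15 further pairs not listed.
Count: 39.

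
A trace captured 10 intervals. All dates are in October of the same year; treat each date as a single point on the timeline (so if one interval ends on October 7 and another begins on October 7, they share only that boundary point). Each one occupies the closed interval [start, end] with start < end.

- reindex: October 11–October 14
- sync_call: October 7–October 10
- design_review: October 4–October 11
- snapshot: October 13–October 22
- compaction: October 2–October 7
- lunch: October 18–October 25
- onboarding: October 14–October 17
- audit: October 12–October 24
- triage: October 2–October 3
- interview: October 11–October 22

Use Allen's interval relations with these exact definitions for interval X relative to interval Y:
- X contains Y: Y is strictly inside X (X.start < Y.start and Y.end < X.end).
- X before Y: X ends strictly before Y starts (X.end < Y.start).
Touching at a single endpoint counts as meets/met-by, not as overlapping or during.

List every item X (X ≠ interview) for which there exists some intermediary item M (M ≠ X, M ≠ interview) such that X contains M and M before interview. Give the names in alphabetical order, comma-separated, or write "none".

design_review

Target interview = [October 11, October 22].
Intermediaries M with M before interview: compaction, sync_call, triage.
Via compaction — items with X contains compaction: none.
Via sync_call — items with X contains sync_call: design_review.
Via triage — items with X contains triage: none.
Union: design_review.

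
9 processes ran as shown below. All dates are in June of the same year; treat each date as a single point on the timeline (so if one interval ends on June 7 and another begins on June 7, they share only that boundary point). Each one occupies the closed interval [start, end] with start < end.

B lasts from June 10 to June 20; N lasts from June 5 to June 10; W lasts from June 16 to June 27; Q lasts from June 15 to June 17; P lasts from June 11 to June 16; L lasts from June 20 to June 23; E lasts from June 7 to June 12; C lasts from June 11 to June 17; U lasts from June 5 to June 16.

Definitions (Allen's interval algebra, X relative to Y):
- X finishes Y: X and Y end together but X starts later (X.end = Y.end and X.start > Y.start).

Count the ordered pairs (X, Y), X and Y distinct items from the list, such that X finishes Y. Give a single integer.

2

Checking all 72 ordered pairs for relation 'finishes'; matching pairs in alphabetical order:
(P, U): P finishes U ✓
(Q, C): Q finishes C ✓
Count: 2.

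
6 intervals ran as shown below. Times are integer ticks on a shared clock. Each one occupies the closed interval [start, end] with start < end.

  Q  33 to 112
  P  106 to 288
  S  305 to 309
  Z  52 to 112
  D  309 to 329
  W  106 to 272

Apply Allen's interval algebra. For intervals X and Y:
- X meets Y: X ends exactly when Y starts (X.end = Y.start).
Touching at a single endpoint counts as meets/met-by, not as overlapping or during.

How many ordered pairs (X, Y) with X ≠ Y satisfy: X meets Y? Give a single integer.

Checking all 30 ordered pairs for relation 'meets'; matching pairs in alphabetical order:
(S, D): S meets D ✓
Count: 1.

1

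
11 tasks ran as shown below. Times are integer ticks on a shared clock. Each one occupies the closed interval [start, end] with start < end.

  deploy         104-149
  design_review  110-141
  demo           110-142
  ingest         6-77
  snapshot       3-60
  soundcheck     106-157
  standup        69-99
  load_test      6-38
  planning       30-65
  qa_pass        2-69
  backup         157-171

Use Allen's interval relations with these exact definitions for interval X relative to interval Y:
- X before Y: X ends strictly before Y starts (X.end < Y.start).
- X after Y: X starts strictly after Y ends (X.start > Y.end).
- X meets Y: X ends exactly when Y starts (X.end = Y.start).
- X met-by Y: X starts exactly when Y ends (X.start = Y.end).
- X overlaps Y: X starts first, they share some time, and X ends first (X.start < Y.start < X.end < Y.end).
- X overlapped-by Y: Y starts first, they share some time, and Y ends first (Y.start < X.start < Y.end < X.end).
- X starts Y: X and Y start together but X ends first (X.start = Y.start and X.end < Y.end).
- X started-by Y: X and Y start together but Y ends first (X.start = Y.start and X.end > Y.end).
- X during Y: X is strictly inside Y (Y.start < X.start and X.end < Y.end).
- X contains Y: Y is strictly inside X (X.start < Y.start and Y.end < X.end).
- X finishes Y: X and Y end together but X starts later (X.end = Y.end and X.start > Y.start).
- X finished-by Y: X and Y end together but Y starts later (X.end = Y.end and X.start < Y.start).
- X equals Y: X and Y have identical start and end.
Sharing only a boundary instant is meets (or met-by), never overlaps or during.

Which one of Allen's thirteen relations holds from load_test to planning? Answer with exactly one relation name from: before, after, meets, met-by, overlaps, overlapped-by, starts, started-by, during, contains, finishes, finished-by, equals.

load_test = [6, 38]; planning = [30, 65].
Compare endpoints: load_test.start < planning.start, load_test.start < planning.end, load_test.end > planning.start, load_test.end < planning.end.
That pattern is 'overlaps'.

overlaps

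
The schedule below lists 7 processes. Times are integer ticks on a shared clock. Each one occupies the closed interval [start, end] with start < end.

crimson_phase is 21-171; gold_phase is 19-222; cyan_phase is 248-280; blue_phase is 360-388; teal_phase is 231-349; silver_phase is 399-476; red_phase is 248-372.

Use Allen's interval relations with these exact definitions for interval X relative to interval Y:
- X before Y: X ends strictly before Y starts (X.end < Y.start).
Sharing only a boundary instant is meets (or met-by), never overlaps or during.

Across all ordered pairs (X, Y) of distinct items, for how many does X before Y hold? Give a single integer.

Checking all 42 ordered pairs for relation 'before'; matching pairs in alphabetical order:
(blue_phase, silver_phase): blue_phase before silver_phase ✓
(crimson_phase, blue_phase): crimson_phase before blue_phase ✓
(crimson_phase, cyan_phase): crimson_phase before cyan_phase ✓
(crimson_phase, red_phase): crimson_phase before red_phase ✓
(crimson_phase, silver_phase): crimson_phase before silver_phase ✓
(crimson_phase, teal_phase): crimson_phase before teal_phase ✓
(cyan_phase, blue_phase): cyan_phase before blue_phase ✓
(cyan_phase, silver_phase): cyan_phase before silver_phase ✓
(gold_phase, blue_phase): gold_phase before blue_phase ✓
(gold_phase, cyan_phase): gold_phase before cyan_phase ✓
(gold_phase, red_phase): gold_phase before red_phase ✓
(gold_phase, silver_phase): gold_phase before silver_phase ✓
(gold_phase, teal_phase): gold_phase before teal_phase ✓
(red_phase, silver_phase): red_phase before silver_phase ✓
(teal_phase, blue_phase): teal_phase before blue_phase ✓
(teal_phase, silver_phase): teal_phase before silver_phase ✓
Count: 16.

16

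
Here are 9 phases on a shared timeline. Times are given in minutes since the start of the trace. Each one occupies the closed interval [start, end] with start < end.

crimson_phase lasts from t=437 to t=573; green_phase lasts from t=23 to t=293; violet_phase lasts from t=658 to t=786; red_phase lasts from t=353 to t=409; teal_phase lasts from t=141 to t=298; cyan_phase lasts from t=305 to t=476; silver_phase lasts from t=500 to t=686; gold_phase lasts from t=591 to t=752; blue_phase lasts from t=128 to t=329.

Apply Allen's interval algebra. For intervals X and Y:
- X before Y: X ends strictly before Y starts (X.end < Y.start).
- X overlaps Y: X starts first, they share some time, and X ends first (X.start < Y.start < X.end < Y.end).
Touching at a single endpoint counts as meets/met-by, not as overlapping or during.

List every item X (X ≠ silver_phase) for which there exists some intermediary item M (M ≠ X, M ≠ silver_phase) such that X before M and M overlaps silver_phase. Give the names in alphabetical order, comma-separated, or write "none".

blue_phase, green_phase, red_phase, teal_phase

Target silver_phase = [t=500, t=686].
Intermediaries M with M overlaps silver_phase: crimson_phase.
Via crimson_phase — items with X before crimson_phase: blue_phase, green_phase, red_phase, teal_phase.
Union: blue_phase, green_phase, red_phase, teal_phase.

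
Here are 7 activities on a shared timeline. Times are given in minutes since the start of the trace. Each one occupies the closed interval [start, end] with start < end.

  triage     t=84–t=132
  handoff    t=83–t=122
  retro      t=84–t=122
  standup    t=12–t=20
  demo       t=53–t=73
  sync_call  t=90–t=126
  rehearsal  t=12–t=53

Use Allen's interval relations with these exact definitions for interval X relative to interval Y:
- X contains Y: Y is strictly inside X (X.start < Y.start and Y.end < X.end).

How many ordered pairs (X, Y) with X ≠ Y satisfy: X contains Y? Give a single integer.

1

Checking all 42 ordered pairs for relation 'contains'; matching pairs in alphabetical order:
(triage, sync_call): triage contains sync_call ✓
Count: 1.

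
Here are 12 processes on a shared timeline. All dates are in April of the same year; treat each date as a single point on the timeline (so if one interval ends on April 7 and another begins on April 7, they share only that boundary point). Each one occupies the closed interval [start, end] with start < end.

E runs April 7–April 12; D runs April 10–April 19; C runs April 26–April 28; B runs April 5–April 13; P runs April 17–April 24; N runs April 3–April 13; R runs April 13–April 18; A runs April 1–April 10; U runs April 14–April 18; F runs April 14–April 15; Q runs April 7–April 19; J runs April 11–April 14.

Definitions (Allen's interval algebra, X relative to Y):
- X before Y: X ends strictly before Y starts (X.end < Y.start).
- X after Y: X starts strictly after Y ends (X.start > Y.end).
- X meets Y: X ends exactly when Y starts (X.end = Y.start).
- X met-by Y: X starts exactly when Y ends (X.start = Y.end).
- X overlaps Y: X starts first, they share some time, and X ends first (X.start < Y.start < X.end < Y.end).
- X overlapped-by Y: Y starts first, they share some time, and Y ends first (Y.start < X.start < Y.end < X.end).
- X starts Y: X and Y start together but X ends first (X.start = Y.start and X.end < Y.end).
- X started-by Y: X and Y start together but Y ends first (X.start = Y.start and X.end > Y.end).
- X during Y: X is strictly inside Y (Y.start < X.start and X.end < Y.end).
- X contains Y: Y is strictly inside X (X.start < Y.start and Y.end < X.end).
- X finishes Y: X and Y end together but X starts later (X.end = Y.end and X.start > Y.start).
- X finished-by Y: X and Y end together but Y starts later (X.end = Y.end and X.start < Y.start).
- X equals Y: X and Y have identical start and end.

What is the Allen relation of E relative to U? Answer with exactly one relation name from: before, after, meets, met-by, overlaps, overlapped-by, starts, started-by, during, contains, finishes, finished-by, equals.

E = [April 7, April 12]; U = [April 14, April 18].
Compare endpoints: E.start < U.start, E.start < U.end, E.end < U.start, E.end < U.end.
That pattern is 'before'.

before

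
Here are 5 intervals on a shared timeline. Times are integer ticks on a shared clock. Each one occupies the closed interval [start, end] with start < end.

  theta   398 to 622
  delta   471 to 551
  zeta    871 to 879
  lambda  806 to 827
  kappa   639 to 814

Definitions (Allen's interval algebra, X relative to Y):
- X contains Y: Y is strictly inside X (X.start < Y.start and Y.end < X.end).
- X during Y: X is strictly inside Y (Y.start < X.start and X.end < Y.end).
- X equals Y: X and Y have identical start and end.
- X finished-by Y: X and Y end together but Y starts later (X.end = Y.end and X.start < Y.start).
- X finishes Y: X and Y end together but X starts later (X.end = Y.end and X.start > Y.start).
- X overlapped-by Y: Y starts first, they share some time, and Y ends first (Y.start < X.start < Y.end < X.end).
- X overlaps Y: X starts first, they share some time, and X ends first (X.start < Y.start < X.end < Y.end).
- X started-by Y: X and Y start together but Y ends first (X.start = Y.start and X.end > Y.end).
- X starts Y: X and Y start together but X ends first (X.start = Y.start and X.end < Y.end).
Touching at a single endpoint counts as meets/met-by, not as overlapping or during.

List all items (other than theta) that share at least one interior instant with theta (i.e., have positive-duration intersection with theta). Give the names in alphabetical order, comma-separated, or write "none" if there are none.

delta

Target theta = [398, 622].
delta [471, 551] → during → yes.
kappa [639, 814] → after → no.
lambda [806, 827] → after → no.
zeta [871, 879] → after → no.
Result: delta.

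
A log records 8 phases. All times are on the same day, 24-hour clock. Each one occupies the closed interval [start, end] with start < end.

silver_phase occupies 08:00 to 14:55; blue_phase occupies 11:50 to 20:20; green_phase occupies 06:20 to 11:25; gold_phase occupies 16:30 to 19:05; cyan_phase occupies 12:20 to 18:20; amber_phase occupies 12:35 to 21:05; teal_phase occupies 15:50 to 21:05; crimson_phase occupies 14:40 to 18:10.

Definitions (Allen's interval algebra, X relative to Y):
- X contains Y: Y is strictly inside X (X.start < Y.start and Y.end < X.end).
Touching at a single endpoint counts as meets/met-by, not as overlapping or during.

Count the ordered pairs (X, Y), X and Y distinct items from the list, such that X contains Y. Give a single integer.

7

Checking all 56 ordered pairs for relation 'contains'; matching pairs in alphabetical order:
(amber_phase, crimson_phase): amber_phase contains crimson_phase ✓
(amber_phase, gold_phase): amber_phase contains gold_phase ✓
(blue_phase, crimson_phase): blue_phase contains crimson_phase ✓
(blue_phase, cyan_phase): blue_phase contains cyan_phase ✓
(blue_phase, gold_phase): blue_phase contains gold_phase ✓
(cyan_phase, crimson_phase): cyan_phase contains crimson_phase ✓
(teal_phase, gold_phase): teal_phase contains gold_phase ✓
Count: 7.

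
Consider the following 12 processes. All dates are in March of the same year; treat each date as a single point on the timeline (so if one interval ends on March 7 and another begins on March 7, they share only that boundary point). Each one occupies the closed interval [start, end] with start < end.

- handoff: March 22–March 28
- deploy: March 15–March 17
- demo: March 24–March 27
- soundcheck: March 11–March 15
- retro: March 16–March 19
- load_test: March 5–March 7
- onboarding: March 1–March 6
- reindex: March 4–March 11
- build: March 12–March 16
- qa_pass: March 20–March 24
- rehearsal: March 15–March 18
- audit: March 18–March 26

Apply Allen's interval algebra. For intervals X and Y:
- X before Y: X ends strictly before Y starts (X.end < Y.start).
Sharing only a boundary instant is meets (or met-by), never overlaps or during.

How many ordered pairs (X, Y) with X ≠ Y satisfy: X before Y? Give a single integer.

45

Checking all 132 ordered pairs for relation 'before'; matching pairs in alphabetical order:
(build, audit): build before audit ✓
(build, demo): build before demo ✓
(build, handoff): build before handoff ✓
(build, qa_pass): build before qa_pass ✓
(deploy, audit): deploy before audit ✓
(deploy, demo): deploy before demo ✓
(deploy, handoff): deploy before handoff ✓
(deploy, qa_pass): deploy before qa_pass ✓
(load_test, audit): load_test before audit ✓
(load_test, build): load_test before build ✓
(load_test, demo): load_test before demo ✓
(load_test, deploy): load_test before deploy ✓
(load_test, handoff): load_test before handoff ✓
(load_test, qa_pass): load_test before qa_pass ✓
(load_test, rehearsal): load_test before rehearsal ✓
(load_test, retro): load_test before retro ✓
(load_test, soundcheck): load_test before soundcheck ✓
(onboarding, audit): onboarding before audit ✓
(onboarding, build): onboarding before build ✓
(onboarding, demo): onboarding before demo ✓
(onboarding, deploy): onboarding before deploy ✓
(onboarding, handoff): onboarding before handoff ✓
(onboarding, qa_pass): onboarding before qa_pass ✓
(onboarding, rehearsal): onboarding before rehearsal ✓
... plus 21 further pairs not listed.
Count: 45.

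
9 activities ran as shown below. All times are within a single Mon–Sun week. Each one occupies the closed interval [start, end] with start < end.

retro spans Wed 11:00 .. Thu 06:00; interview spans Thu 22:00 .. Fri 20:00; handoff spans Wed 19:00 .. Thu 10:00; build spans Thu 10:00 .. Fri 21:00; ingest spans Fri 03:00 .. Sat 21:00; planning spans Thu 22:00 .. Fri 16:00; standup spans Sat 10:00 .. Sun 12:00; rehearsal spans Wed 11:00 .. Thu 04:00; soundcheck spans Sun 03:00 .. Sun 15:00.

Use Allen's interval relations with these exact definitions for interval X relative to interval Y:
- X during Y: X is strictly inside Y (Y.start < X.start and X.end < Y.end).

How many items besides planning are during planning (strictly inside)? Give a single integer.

0

Target planning = [Thu 22:00, Fri 16:00].
build [Thu 10:00, Fri 21:00] → contains → no.
handoff [Wed 19:00, Thu 10:00] → before → no.
ingest [Fri 03:00, Sat 21:00] → overlapped-by → no.
interview [Thu 22:00, Fri 20:00] → started-by → no.
rehearsal [Wed 11:00, Thu 04:00] → before → no.
retro [Wed 11:00, Thu 06:00] → before → no.
soundcheck [Sun 03:00, Sun 15:00] → after → no.
standup [Sat 10:00, Sun 12:00] → after → no.
Total: 0.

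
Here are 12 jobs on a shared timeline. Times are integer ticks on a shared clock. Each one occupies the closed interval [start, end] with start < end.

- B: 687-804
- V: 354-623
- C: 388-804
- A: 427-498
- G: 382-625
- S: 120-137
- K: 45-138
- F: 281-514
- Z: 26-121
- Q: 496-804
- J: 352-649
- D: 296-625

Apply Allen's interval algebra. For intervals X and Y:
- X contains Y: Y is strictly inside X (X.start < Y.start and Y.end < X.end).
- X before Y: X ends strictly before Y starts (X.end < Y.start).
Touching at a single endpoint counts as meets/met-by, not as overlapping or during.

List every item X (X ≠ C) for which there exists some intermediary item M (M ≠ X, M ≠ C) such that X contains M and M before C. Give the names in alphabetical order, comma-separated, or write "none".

K

Target C = [388, 804].
Intermediaries M with M before C: K, S, Z.
Via K — items with X contains K: none.
Via S — items with X contains S: K.
Via Z — items with X contains Z: none.
Union: K.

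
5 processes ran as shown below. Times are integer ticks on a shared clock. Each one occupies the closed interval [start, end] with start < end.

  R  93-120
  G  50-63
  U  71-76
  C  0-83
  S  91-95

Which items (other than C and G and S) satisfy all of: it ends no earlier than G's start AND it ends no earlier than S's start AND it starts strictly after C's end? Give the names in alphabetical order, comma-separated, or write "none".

Conditions: its end is no earlier than G's start (X.end >= 50) AND its end is no earlier than S's start (X.end >= 91) AND its start is strictly after C's end (X.start > 83).
R: end 120 >= 50? ✓; end 120 >= 91? ✓; start 93 > 83? ✓ → yes.
U: end 76 >= 50? ✓; end 76 >= 91? ✗; start 71 > 83? ✗ → no.
Result: R.

R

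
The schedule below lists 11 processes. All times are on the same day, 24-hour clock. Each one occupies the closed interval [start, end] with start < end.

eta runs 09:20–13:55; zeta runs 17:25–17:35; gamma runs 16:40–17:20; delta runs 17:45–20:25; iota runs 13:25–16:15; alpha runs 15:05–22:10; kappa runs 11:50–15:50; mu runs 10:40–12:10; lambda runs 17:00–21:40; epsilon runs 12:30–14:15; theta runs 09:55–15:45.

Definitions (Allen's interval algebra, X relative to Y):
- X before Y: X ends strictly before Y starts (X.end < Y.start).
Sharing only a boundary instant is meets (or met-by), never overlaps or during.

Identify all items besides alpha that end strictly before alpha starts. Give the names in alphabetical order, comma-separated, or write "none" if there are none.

epsilon, eta, mu

Target alpha = [15:05, 22:10].
delta [17:45, 20:25] → during → no.
epsilon [12:30, 14:15] → before → yes.
eta [09:20, 13:55] → before → yes.
gamma [16:40, 17:20] → during → no.
iota [13:25, 16:15] → overlaps → no.
kappa [11:50, 15:50] → overlaps → no.
lambda [17:00, 21:40] → during → no.
mu [10:40, 12:10] → before → yes.
theta [09:55, 15:45] → overlaps → no.
zeta [17:25, 17:35] → during → no.
Result: epsilon, eta, mu.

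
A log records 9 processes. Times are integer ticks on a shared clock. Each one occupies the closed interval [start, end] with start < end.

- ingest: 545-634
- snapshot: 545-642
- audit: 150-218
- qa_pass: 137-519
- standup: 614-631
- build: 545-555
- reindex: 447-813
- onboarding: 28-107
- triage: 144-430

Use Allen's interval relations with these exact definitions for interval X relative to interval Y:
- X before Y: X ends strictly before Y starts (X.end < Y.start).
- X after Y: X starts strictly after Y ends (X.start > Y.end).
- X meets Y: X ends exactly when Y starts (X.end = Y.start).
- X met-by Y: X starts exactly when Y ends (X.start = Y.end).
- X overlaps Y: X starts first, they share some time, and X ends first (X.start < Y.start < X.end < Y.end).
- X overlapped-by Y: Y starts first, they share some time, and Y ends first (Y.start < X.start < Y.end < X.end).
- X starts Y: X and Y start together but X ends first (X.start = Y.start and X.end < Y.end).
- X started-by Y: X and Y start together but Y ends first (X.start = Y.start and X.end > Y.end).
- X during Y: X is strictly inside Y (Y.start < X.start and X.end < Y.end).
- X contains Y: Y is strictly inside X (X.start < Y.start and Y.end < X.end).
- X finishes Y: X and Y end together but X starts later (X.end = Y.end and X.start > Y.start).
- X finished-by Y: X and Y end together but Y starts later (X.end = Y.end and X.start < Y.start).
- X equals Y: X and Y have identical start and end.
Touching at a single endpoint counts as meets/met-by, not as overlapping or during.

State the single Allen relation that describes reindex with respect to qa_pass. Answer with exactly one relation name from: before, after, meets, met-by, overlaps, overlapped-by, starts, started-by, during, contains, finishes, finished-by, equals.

overlapped-by

reindex = [447, 813]; qa_pass = [137, 519].
Compare endpoints: reindex.start > qa_pass.start, reindex.start < qa_pass.end, reindex.end > qa_pass.start, reindex.end > qa_pass.end.
That pattern is 'overlapped-by'.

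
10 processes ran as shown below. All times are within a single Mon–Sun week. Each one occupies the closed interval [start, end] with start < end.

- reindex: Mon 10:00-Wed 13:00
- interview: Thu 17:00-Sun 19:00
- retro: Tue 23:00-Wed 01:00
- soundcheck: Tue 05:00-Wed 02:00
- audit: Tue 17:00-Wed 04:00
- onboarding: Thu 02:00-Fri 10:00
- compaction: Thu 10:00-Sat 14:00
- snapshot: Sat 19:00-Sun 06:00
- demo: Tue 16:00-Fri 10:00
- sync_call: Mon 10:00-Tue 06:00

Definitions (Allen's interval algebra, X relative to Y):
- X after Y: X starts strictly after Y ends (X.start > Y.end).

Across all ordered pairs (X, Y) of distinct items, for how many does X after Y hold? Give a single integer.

Checking all 90 ordered pairs for relation 'after'; matching pairs in alphabetical order:
(audit, sync_call): audit after sync_call ✓
(compaction, audit): compaction after audit ✓
(compaction, reindex): compaction after reindex ✓
(compaction, retro): compaction after retro ✓
(compaction, soundcheck): compaction after soundcheck ✓
(compaction, sync_call): compaction after sync_call ✓
(demo, sync_call): demo after sync_call ✓
(interview, audit): interview after audit ✓
(interview, reindex): interview after reindex ✓
(interview, retro): interview after retro ✓
(interview, soundcheck): interview after soundcheck ✓
(interview, sync_call): interview after sync_call ✓
(onboarding, audit): onboarding after audit ✓
(onboarding, reindex): onboarding after reindex ✓
(onboarding, retro): onboarding after retro ✓
(onboarding, soundcheck): onboarding after soundcheck ✓
(onboarding, sync_call): onboarding after sync_call ✓
(retro, sync_call): retro after sync_call ✓
(snapshot, audit): snapshot after audit ✓
(snapshot, compaction): snapshot after compaction ✓
(snapshot, demo): snapshot after demo ✓
(snapshot, onboarding): snapshot after onboarding ✓
(snapshot, reindex): snapshot after reindex ✓
(snapshot, retro): snapshot after retro ✓
... plus 2 further pairs not listed.
Count: 26.

26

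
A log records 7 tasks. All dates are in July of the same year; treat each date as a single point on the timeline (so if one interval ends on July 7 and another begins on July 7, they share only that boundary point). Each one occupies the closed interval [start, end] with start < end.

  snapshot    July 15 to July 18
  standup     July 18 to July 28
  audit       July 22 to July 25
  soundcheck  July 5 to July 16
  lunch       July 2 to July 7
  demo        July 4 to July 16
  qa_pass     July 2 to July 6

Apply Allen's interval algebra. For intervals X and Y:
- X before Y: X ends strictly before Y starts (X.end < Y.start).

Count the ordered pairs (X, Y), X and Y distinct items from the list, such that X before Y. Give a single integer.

Checking all 42 ordered pairs for relation 'before'; matching pairs in alphabetical order:
(demo, audit): demo before audit ✓
(demo, standup): demo before standup ✓
(lunch, audit): lunch before audit ✓
(lunch, snapshot): lunch before snapshot ✓
(lunch, standup): lunch before standup ✓
(qa_pass, audit): qa_pass before audit ✓
(qa_pass, snapshot): qa_pass before snapshot ✓
(qa_pass, standup): qa_pass before standup ✓
(snapshot, audit): snapshot before audit ✓
(soundcheck, audit): soundcheck before audit ✓
(soundcheck, standup): soundcheck before standup ✓
Count: 11.

11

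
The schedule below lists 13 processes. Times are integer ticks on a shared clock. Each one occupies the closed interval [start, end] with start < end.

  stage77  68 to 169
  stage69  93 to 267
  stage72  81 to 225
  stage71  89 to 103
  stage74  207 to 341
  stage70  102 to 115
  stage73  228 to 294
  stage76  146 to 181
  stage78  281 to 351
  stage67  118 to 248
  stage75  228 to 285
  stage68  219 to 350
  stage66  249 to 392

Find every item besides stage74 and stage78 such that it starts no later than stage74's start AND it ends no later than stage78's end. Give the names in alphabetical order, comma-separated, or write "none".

Conditions: its start is no later than stage74's start (X.start <= 207) AND its end is no later than stage78's end (X.end <= 351).
stage66: start 249 <= 207? ✗; end 392 <= 351? ✗ → no.
stage67: start 118 <= 207? ✓; end 248 <= 351? ✓ → yes.
stage68: start 219 <= 207? ✗; end 350 <= 351? ✓ → no.
stage69: start 93 <= 207? ✓; end 267 <= 351? ✓ → yes.
stage70: start 102 <= 207? ✓; end 115 <= 351? ✓ → yes.
stage71: start 89 <= 207? ✓; end 103 <= 351? ✓ → yes.
stage72: start 81 <= 207? ✓; end 225 <= 351? ✓ → yes.
stage73: start 228 <= 207? ✗; end 294 <= 351? ✓ → no.
stage75: start 228 <= 207? ✗; end 285 <= 351? ✓ → no.
stage76: start 146 <= 207? ✓; end 181 <= 351? ✓ → yes.
stage77: start 68 <= 207? ✓; end 169 <= 351? ✓ → yes.
Result: stage67, stage69, stage70, stage71, stage72, stage76, stage77.

stage67, stage69, stage70, stage71, stage72, stage76, stage77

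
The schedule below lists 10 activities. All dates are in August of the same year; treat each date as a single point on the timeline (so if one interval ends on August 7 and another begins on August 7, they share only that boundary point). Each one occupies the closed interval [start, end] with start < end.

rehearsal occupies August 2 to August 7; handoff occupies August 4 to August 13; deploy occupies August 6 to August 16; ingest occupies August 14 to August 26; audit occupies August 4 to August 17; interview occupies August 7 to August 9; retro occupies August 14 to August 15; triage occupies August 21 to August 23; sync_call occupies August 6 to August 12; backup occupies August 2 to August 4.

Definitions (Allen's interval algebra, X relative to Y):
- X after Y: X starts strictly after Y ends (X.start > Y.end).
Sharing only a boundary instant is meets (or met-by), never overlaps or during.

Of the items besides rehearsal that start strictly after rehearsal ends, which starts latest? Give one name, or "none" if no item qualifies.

triage

Target rehearsal = [August 2, August 7].
audit [August 4, August 17] → overlapped-by → excluded.
backup [August 2, August 4] → starts → excluded.
deploy [August 6, August 16] → overlapped-by → excluded.
handoff [August 4, August 13] → overlapped-by → excluded.
ingest [August 14, August 26] → after → candidate.
interview [August 7, August 9] → met-by → excluded.
retro [August 14, August 15] → after → candidate.
sync_call [August 6, August 12] → overlapped-by → excluded.
triage [August 21, August 23] → after → candidate.
Among candidates, latest start is August 21 → triage.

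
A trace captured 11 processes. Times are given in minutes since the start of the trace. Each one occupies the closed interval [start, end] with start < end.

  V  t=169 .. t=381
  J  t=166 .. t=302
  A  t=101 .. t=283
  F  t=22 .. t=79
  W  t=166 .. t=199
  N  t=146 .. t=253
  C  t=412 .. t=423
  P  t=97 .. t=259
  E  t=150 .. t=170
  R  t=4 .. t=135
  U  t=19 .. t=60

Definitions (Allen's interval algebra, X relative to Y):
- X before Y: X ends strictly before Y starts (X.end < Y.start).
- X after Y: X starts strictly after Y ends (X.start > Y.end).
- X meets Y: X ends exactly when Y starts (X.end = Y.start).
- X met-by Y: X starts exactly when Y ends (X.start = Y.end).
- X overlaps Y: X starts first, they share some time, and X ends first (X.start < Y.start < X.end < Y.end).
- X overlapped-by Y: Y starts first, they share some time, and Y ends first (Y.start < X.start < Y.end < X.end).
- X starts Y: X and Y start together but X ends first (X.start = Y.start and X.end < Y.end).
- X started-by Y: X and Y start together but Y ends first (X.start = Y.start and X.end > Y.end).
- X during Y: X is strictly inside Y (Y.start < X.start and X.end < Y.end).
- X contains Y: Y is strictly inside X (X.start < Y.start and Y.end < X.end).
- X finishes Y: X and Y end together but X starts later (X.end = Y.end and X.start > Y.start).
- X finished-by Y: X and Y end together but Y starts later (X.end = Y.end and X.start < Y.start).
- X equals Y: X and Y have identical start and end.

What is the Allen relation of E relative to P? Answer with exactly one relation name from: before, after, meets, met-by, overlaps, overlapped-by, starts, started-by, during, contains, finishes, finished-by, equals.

during

E = [t=150, t=170]; P = [t=97, t=259].
Compare endpoints: E.start > P.start, E.start < P.end, E.end > P.start, E.end < P.end.
That pattern is 'during'.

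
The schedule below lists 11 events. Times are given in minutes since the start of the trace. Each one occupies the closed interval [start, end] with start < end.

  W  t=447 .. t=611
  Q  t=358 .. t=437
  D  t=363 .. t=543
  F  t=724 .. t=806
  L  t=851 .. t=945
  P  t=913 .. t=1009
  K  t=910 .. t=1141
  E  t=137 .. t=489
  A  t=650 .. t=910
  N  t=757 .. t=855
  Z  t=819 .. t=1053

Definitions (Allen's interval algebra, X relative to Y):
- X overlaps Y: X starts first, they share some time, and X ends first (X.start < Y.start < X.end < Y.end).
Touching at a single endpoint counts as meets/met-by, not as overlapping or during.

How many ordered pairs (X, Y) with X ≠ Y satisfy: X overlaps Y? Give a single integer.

Checking all 110 ordered pairs for relation 'overlaps'; matching pairs in alphabetical order:
(A, L): A overlaps L ✓
(A, Z): A overlaps Z ✓
(D, W): D overlaps W ✓
(E, D): E overlaps D ✓
(E, W): E overlaps W ✓
(F, N): F overlaps N ✓
(L, K): L overlaps K ✓
(L, P): L overlaps P ✓
(N, L): N overlaps L ✓
(N, Z): N overlaps Z ✓
(Q, D): Q overlaps D ✓
(Z, K): Z overlaps K ✓
Count: 12.

12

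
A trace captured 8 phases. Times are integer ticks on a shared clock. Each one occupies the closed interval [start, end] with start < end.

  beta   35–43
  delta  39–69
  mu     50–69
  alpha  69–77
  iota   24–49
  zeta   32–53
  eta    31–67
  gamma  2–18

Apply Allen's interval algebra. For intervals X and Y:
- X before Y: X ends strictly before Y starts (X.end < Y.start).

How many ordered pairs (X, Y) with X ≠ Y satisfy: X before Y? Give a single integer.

Checking all 56 ordered pairs for relation 'before'; matching pairs in alphabetical order:
(beta, alpha): beta before alpha ✓
(beta, mu): beta before mu ✓
(eta, alpha): eta before alpha ✓
(gamma, alpha): gamma before alpha ✓
(gamma, beta): gamma before beta ✓
(gamma, delta): gamma before delta ✓
(gamma, eta): gamma before eta ✓
(gamma, iota): gamma before iota ✓
(gamma, mu): gamma before mu ✓
(gamma, zeta): gamma before zeta ✓
(iota, alpha): iota before alpha ✓
(iota, mu): iota before mu ✓
(zeta, alpha): zeta before alpha ✓
Count: 13.

13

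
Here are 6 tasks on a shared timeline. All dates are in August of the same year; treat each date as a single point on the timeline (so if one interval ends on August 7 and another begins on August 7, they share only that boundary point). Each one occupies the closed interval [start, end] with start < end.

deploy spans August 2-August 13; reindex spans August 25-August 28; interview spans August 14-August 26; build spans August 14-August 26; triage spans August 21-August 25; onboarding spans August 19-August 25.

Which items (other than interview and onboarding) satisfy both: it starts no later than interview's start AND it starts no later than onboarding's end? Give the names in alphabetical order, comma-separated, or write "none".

build, deploy

Conditions: its start is no later than interview's start (X.start <= August 14) AND its start is no later than onboarding's end (X.start <= August 25).
build: start August 14 <= August 14? ✓; start August 14 <= August 25? ✓ → yes.
deploy: start August 2 <= August 14? ✓; start August 2 <= August 25? ✓ → yes.
reindex: start August 25 <= August 14? ✗; start August 25 <= August 25? ✓ → no.
triage: start August 21 <= August 14? ✗; start August 21 <= August 25? ✓ → no.
Result: build, deploy.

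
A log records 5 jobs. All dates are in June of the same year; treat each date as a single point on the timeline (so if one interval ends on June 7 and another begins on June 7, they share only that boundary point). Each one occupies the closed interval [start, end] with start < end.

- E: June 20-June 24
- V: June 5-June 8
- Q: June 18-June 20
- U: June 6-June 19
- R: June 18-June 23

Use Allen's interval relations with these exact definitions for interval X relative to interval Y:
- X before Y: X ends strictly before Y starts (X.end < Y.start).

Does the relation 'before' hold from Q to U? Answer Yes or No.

Q = [June 18, June 20], U = [June 6, June 19].
Actual relation of Q to U: overlapped-by.
Asked whether 'before' holds → No.

No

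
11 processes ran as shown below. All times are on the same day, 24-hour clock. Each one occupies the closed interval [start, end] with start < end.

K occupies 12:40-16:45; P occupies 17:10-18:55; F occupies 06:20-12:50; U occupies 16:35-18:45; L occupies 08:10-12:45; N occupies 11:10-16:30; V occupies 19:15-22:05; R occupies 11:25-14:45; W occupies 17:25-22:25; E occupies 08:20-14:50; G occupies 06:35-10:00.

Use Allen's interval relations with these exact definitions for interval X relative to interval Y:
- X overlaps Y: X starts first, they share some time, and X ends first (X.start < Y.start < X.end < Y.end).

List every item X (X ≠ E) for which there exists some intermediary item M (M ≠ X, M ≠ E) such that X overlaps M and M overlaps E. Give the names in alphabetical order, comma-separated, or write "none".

Target E = [08:20, 14:50].
Intermediaries M with M overlaps E: F, G, L.
Via F — items with X overlaps F: none.
Via G — items with X overlaps G: none.
Via L — items with X overlaps L: G.
Union: G.

G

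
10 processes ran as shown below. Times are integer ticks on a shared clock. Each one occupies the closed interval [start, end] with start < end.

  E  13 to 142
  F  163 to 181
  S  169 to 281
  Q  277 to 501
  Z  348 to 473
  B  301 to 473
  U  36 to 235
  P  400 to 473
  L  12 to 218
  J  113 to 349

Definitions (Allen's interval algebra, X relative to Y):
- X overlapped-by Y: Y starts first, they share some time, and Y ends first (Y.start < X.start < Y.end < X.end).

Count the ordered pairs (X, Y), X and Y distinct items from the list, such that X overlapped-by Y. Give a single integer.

12

Checking all 90 ordered pairs for relation 'overlapped-by'; matching pairs in alphabetical order:
(B, J): B overlapped-by J ✓
(J, E): J overlapped-by E ✓
(J, L): J overlapped-by L ✓
(J, U): J overlapped-by U ✓
(Q, J): Q overlapped-by J ✓
(Q, S): Q overlapped-by S ✓
(S, F): S overlapped-by F ✓
(S, L): S overlapped-by L ✓
(S, U): S overlapped-by U ✓
(U, E): U overlapped-by E ✓
(U, L): U overlapped-by L ✓
(Z, J): Z overlapped-by J ✓
Count: 12.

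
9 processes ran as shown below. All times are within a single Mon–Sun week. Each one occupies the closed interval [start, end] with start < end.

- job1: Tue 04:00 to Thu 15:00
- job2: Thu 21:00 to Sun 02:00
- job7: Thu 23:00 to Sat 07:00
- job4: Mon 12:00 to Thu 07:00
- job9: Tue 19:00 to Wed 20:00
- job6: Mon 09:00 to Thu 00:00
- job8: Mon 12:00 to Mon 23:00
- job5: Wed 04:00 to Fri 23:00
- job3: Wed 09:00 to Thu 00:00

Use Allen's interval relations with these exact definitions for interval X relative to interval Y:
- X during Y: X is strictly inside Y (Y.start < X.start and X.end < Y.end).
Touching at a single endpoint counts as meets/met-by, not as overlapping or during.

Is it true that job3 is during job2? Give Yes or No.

job3 = [Wed 09:00, Thu 00:00], job2 = [Thu 21:00, Sun 02:00].
Actual relation of job3 to job2: before.
Asked whether 'during' holds → No.

No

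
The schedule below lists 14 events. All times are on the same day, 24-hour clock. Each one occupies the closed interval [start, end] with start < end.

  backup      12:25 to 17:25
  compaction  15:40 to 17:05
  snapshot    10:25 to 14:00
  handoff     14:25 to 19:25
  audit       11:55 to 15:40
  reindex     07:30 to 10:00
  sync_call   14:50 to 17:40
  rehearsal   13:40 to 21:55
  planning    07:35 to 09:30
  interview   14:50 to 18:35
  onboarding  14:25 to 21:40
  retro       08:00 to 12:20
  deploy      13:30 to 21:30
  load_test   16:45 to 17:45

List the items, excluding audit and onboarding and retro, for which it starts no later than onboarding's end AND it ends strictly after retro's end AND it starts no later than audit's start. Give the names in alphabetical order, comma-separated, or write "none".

snapshot

Conditions: its start is no later than onboarding's end (X.start <= 21:40) AND its end is strictly after retro's end (X.end > 12:20) AND its start is no later than audit's start (X.start <= 11:55).
backup: start 12:25 <= 21:40? ✓; end 17:25 > 12:20? ✓; start 12:25 <= 11:55? ✗ → no.
compaction: start 15:40 <= 21:40? ✓; end 17:05 > 12:20? ✓; start 15:40 <= 11:55? ✗ → no.
deploy: start 13:30 <= 21:40? ✓; end 21:30 > 12:20? ✓; start 13:30 <= 11:55? ✗ → no.
handoff: start 14:25 <= 21:40? ✓; end 19:25 > 12:20? ✓; start 14:25 <= 11:55? ✗ → no.
interview: start 14:50 <= 21:40? ✓; end 18:35 > 12:20? ✓; start 14:50 <= 11:55? ✗ → no.
load_test: start 16:45 <= 21:40? ✓; end 17:45 > 12:20? ✓; start 16:45 <= 11:55? ✗ → no.
planning: start 07:35 <= 21:40? ✓; end 09:30 > 12:20? ✗; start 07:35 <= 11:55? ✓ → no.
rehearsal: start 13:40 <= 21:40? ✓; end 21:55 > 12:20? ✓; start 13:40 <= 11:55? ✗ → no.
reindex: start 07:30 <= 21:40? ✓; end 10:00 > 12:20? ✗; start 07:30 <= 11:55? ✓ → no.
snapshot: start 10:25 <= 21:40? ✓; end 14:00 > 12:20? ✓; start 10:25 <= 11:55? ✓ → yes.
sync_call: start 14:50 <= 21:40? ✓; end 17:40 > 12:20? ✓; start 14:50 <= 11:55? ✗ → no.
Result: snapshot.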